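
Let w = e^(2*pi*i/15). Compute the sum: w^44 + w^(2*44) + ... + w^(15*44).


Step 1: The sum sum_{j=1}^{n} w^(k*j) equals n if n | k, else 0.
Step 2: Here n = 15, k = 44
Step 3: Does n divide k? 15 | 44 -> False
Step 4: Sum = 0

0


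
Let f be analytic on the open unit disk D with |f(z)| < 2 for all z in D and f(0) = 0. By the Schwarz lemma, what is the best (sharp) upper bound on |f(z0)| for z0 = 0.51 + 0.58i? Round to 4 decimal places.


Step 1: g = f/2 maps D -> D with g(0) = 0, so by the Schwarz lemma |g(z)| <= |z|, i.e. |f(z)| <= 2|z|; this is sharp (f(z) = 2z).
Step 2: |z0|^2 = 0.51^2 + 0.58^2 = 0.5965
Step 3: |z0| = sqrt(0.5965) = 0.772334
Step 4: Best bound = 2 * |z0| = 2 * 0.772334 = 1.5447

1.5447


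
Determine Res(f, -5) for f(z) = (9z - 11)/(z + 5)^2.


Step 1: Pole of order 2 at z = -5
Step 2: Res = lim d/dz [(z + 5)^2 * f(z)] as z -> -5
Step 3: (z + 5)^2 * f(z) = 9z - 11
Step 4: d/dz[9z - 11] = 9

9


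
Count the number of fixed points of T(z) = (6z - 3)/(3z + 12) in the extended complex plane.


Step 1: Fixed points satisfy T(z) = z
Step 2: 3z^2 + 6z + 3 = 0
Step 3: Discriminant = 6^2 - 4*3*3 = 0
Step 4: Number of fixed points = 1

1


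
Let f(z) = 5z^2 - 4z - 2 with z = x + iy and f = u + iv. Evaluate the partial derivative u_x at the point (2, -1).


Step 1: f(z) = 5(x+iy)^2 - 4(x+iy) - 2
Step 2: u = 5(x^2 - y^2) - 4x - 2
Step 3: u_x = 10x - 4
Step 4: At (2, -1): u_x = 20 - 4 = 16

16


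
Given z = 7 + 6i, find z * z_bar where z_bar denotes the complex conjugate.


Step 1: conj(z) = 7 - 6i
Step 2: z * conj(z) = 7^2 + 6^2
Step 3: = 49 + 36 = 85

85


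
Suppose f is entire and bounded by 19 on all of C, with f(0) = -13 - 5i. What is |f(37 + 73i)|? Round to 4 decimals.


Step 1: By Liouville's theorem, a bounded entire function is constant.
Step 2: f(z) = f(0) = -13 - 5i for all z.
Step 3: |f(w)| = |-13 - 5i| = sqrt(169 + 25)
Step 4: = 13.9284

13.9284


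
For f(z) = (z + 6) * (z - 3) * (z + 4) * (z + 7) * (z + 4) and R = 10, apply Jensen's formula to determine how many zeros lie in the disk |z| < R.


Jensen's formula: (1/2pi)*integral log|f(Re^it)|dt = log|f(0)| + sum_{|a_k|<R} log(R/|a_k|)
Step 1: f(0) = 6 * (-3) * 4 * 7 * 4 = -2016
Step 2: log|f(0)| = log|-6| + log|3| + log|-4| + log|-7| + log|-4| = 7.6089
Step 3: Zeros inside |z| < 10: -6, 3, -4, -7, -4
Step 4: Jensen sum = log(10/6) + log(10/3) + log(10/4) + log(10/7) + log(10/4) = 3.9041
Step 5: n(R) = number of terms in the Jensen sum = count of zeros inside |z| < 10 = 5

5


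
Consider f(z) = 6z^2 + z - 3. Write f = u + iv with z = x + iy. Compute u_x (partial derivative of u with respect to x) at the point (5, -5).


Step 1: f(z) = 6(x+iy)^2 + (x+iy) - 3
Step 2: u = 6(x^2 - y^2) + x - 3
Step 3: u_x = 12x + 1
Step 4: At (5, -5): u_x = 60 + 1 = 61

61


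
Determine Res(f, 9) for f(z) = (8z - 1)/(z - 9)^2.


Step 1: Pole of order 2 at z = 9
Step 2: Res = lim d/dz [(z - 9)^2 * f(z)] as z -> 9
Step 3: (z - 9)^2 * f(z) = 8z - 1
Step 4: d/dz[8z - 1] = 8

8


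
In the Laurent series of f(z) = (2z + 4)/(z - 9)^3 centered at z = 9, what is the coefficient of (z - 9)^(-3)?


Step 1: Write the numerator in powers of (z - 9): 2z + 4 = 2(z - 9) + (2*9 + 4) = 2(z - 9) + 22
Step 2: Divide by (z - 9)^3: f(z) = 22(z - 9)^(-3) + 2(z - 9)^(-2)
Step 3: This finite sum is the Laurent series of f about z = 9.
Step 4: Coefficient of (z - 9)^(-3) = 2*9 + 4 = 22

22


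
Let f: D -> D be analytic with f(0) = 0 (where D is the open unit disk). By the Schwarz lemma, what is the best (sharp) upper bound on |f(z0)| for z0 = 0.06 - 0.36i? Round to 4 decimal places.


Step 1: Schwarz lemma: if f: D -> D is analytic with f(0) = 0, then |f(z)| <= |z| for all z in D, and this is sharp (f(z) = z).
Step 2: |z0|^2 = 0.06^2 + (-0.36)^2 = 0.1332
Step 3: |z0| = sqrt(0.1332) = 0.364966
Step 4: Best bound = |z0| = 0.365

0.365


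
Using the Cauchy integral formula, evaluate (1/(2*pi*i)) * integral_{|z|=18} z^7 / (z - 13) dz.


Step 1: f(z) = z^7, a = 13 is inside |z| = 18
Step 2: By Cauchy integral formula: (1/(2pi*i)) * integral = f(a)
Step 3: f(13) = 13^7 = 62748517

62748517


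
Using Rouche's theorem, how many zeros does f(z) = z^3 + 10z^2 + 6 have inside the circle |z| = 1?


Step 1: On |z| = 1 the three terms have sizes |z^3| = 1^3 = 1, |10z^2| = 10*1^2 = 10, |6| = 6
Step 2: The dominant term is g(z) = 10z^2; let h(z) = z^3 + 6 so f = g + h
Step 3: On |z| = 1: |g| = 10 and |h| <= 1 + 6 = 7
Step 4: Since 10 > 7, |h| < |g| on |z| = 1, so by Rouche f has the same number of zeros as g inside |z| < 1
Step 5: g(z) = 10z^2 has 2 zeros (at the origin, multiplicity 2) inside |z| < 1. Answer = 2

2


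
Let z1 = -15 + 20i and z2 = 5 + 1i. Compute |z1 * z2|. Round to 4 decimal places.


Step 1: |z1| = sqrt((-15)^2 + 20^2) = sqrt(625)
Step 2: |z2| = sqrt(5^2 + 1^2) = sqrt(26)
Step 3: |z1*z2| = |z1|*|z2| = sqrt(625) * sqrt(26) = sqrt(625 * 26) = sqrt(16250)
Step 4: = 127.4755

127.4755


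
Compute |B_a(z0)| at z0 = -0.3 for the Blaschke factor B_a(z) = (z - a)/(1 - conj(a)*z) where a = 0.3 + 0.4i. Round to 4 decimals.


Step 1: Numerator z0 - a = -0.3 - (0.3 + 0.4i) = -0.6 - 0.4i
Step 2: Denominator 1 - conj(a)*z0 = 1 - (0.3 - 0.4i)*(-0.3) = 1.09 - 0.12i
Step 3: |z0 - a|^2 = (-0.6)^2 + (-0.4)^2 = 0.52; |1 - conj(a)*z0|^2 = 1.09^2 + (-0.12)^2 = 1.2025
Step 4: |B_a(-0.3)| = sqrt(0.52 / 1.2025) = sqrt(0.432432)
Step 5: = 0.6576

0.6576


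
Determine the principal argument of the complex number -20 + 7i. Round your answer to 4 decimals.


Step 1: z = -20 + 7i
Step 2: arg(z) = atan2(7, -20)
Step 3: arg(z) = 2.8049

2.8049


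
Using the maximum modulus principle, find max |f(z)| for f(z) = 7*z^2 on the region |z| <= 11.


Step 1: On |z| = 11, |f(z)| = 7 * |z|^2 = 7 * 11^2
Step 2: By maximum modulus principle, maximum is on boundary.
Step 3: Maximum = 7 * 121 = 847

847


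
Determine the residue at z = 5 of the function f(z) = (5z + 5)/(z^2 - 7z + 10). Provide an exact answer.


Step 1: Q(z) = z^2 - 7z + 10 = (z - 5)(z - 2)
Step 2: Q'(z) = 2z - 7
Step 3: Q'(5) = 3, P(5) = 30
Step 4: Res = P(5)/Q'(5) = 30/3 = 10

10


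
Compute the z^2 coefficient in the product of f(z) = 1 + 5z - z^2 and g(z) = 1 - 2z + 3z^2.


Step 1: z^2 term in f*g comes from: (1)*(3z^2) + (5z)*(-2z) + (-z^2)*(1)
Step 2: = 3 - 10 - 1
Step 3: = -8

-8


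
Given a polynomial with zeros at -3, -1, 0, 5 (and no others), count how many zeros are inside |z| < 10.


Step 1: Check each root:
  z = -3: |-3| = 3 < 10
  z = -1: |-1| = 1 < 10
  z = 0: |0| = 0 < 10
  z = 5: |5| = 5 < 10
Step 2: Count = 4

4


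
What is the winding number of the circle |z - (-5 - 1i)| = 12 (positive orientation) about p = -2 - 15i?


Step 1: Center c = (-5, -1), radius = 12
Step 2: |p - c|^2 = 3^2 + (-14)^2 = 205
Step 3: r^2 = 144
Step 4: |p-c| > r so winding number = 0

0


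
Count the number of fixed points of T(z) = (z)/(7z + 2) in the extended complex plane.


Step 1: Fixed points satisfy T(z) = z
Step 2: 7z^2 + z = 0
Step 3: Discriminant = 1^2 - 4*7*0 = 1
Step 4: Number of fixed points = 2

2


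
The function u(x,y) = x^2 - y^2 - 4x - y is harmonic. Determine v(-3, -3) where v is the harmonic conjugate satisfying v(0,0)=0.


Step 1: v_x = -u_y = 2y + 1
Step 2: v_y = u_x = 2x - 4
Step 3: v = 2xy + x - 4y + C
Step 4: v(0,0) = 0 => C = 0
Step 5: v(-3, -3) = 27

27


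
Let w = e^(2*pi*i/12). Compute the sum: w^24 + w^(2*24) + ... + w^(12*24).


Step 1: The sum sum_{j=1}^{n} w^(k*j) equals n if n | k, else 0.
Step 2: Here n = 12, k = 24
Step 3: Does n divide k? 12 | 24 -> True
Step 4: Sum = 12

12


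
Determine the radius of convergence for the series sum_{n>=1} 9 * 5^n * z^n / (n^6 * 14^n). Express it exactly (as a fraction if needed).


Step 1: General term a_n = 9 * 5^n / (n^6 * 14^n)
Step 2: By the root test, |a_n|^(1/n) = 9^(1/n) * 5 / (n^(6/n) * 14) -> 5/14 as n -> infinity (since 9^(1/n) -> 1 and n^(6/n) -> 1)
Step 3: R = 1/lim|a_n|^(1/n) = 14/5

14/5


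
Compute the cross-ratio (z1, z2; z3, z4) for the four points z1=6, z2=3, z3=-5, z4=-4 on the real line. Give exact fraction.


Step 1: (z1-z3)(z2-z4) = 11 * 7 = 77
Step 2: (z1-z4)(z2-z3) = 10 * 8 = 80
Step 3: Cross-ratio = 77/80 = 77/80

77/80


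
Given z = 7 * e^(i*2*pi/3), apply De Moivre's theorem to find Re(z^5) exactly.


Step 1: By De Moivre's theorem, z^5 = 7^5 * e^(i*5*2*pi/3) = 16807 * (cos(10*pi/3) + i*sin(10*pi/3))
Step 2: |z|^5 = 7^5 = 16807
Step 3: Reduce the angle mod 2*pi: 10*pi/3 - 2*pi = 4*pi/3
Step 4: cos(4*pi/3) = -1/2
Step 5: Re(z^5) = 16807 * (-1/2) = -16807/2

-16807/2


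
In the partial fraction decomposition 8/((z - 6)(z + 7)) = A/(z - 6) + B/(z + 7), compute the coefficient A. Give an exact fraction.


Step 1: Multiply both sides by (z - 6) and set z = 6
Step 2: A = 8 / (6 + 7)
Step 3: A = 8 / 13
Step 4: A = 8/13

8/13


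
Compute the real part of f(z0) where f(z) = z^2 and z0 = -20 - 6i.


Step 1: z0 = -20 - 6i
Step 2: z0^2 = (-20)^2 - (-6)^2 + 240i
Step 3: real part = 400 - 36 = 364

364


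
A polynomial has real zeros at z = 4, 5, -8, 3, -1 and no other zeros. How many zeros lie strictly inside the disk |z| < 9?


Step 1: Check each root:
  z = 4: |4| = 4 < 9
  z = 5: |5| = 5 < 9
  z = -8: |-8| = 8 < 9
  z = 3: |3| = 3 < 9
  z = -1: |-1| = 1 < 9
Step 2: Count = 5

5


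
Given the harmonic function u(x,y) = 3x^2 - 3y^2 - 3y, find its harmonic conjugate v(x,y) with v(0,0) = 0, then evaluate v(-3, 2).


Step 1: v_x = -u_y = 6y + 3
Step 2: v_y = u_x = 6x + 0
Step 3: v = 6xy + 3x + C
Step 4: v(0,0) = 0 => C = 0
Step 5: v(-3, 2) = -45

-45


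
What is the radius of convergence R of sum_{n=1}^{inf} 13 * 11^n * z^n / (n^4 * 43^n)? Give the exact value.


Step 1: General term a_n = 13 * 11^n / (n^4 * 43^n)
Step 2: By the root test, |a_n|^(1/n) = 13^(1/n) * 11 / (n^(4/n) * 43) -> 11/43 as n -> infinity (since 13^(1/n) -> 1 and n^(4/n) -> 1)
Step 3: R = 1/lim|a_n|^(1/n) = 43/11

43/11


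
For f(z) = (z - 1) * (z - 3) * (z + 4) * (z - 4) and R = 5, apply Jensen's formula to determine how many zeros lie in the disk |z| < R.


Jensen's formula: (1/2pi)*integral log|f(Re^it)|dt = log|f(0)| + sum_{|a_k|<R} log(R/|a_k|)
Step 1: f(0) = (-1) * (-3) * 4 * (-4) = -48
Step 2: log|f(0)| = log|1| + log|3| + log|-4| + log|4| = 3.8712
Step 3: Zeros inside |z| < 5: 1, 3, -4, 4
Step 4: Jensen sum = log(5/1) + log(5/3) + log(5/4) + log(5/4) = 2.5666
Step 5: n(R) = number of terms in the Jensen sum = count of zeros inside |z| < 5 = 4

4


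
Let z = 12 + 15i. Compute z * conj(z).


Step 1: conj(z) = 12 - 15i
Step 2: z * conj(z) = 12^2 + 15^2
Step 3: = 144 + 225 = 369

369


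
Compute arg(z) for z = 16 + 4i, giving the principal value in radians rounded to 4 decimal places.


Step 1: z = 16 + 4i
Step 2: arg(z) = atan2(4, 16)
Step 3: arg(z) = 0.245

0.245


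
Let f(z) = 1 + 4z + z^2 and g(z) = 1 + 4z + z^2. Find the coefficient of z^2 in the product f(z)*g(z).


Step 1: z^2 term in f*g comes from: (1)*(z^2) + (4z)*(4z) + (z^2)*(1)
Step 2: = 1 + 16 + 1
Step 3: = 18

18


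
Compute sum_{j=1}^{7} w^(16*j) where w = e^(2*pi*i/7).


Step 1: The sum sum_{j=1}^{n} w^(k*j) equals n if n | k, else 0.
Step 2: Here n = 7, k = 16
Step 3: Does n divide k? 7 | 16 -> False
Step 4: Sum = 0

0


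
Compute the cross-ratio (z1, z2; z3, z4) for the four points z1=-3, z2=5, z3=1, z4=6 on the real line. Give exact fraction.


Step 1: (z1-z3)(z2-z4) = (-4) * (-1) = 4
Step 2: (z1-z4)(z2-z3) = (-9) * 4 = -36
Step 3: Cross-ratio = -4/36 = -1/9

-1/9


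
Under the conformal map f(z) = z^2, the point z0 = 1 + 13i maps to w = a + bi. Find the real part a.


Step 1: z0 = 1 + 13i
Step 2: z0^2 = 1^2 - 13^2 + 26i
Step 3: real part = 1 - 169 = -168

-168


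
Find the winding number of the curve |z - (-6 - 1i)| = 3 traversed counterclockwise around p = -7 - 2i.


Step 1: Center c = (-6, -1), radius = 3
Step 2: |p - c|^2 = (-1)^2 + (-1)^2 = 2
Step 3: r^2 = 9
Step 4: |p-c| < r so winding number = 1

1


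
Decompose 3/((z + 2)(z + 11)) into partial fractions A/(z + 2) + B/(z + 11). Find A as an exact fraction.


Step 1: Multiply both sides by (z + 2) and set z = -2
Step 2: A = 3 / (-2 + 11)
Step 3: A = 3 / 9
Step 4: A = 1/3

1/3


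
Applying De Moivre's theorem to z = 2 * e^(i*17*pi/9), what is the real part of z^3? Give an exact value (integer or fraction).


Step 1: By De Moivre's theorem, z^3 = 2^3 * e^(i*3*17*pi/9) = 8 * (cos(17*pi/3) + i*sin(17*pi/3))
Step 2: |z|^3 = 2^3 = 8
Step 3: Reduce the angle mod 2*pi: 17*pi/3 - 4*pi = 5*pi/3
Step 4: cos(5*pi/3) = 1/2
Step 5: Re(z^3) = 8 * 1/2 = 4

4


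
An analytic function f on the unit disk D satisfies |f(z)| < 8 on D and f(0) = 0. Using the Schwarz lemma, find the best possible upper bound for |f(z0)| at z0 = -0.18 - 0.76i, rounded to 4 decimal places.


Step 1: g = f/8 maps D -> D with g(0) = 0, so by the Schwarz lemma |g(z)| <= |z|, i.e. |f(z)| <= 8|z|; this is sharp (f(z) = 8z).
Step 2: |z0|^2 = (-0.18)^2 + (-0.76)^2 = 0.61
Step 3: |z0| = sqrt(0.61) = 0.781025
Step 4: Best bound = 8 * |z0| = 8 * 0.781025 = 6.2482

6.2482


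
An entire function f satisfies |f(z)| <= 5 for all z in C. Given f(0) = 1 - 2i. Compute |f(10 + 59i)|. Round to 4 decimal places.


Step 1: By Liouville's theorem, a bounded entire function is constant.
Step 2: f(z) = f(0) = 1 - 2i for all z.
Step 3: |f(w)| = |1 - 2i| = sqrt(1 + 4)
Step 4: = 2.2361

2.2361


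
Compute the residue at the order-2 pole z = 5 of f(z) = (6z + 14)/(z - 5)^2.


Step 1: Pole of order 2 at z = 5
Step 2: Res = lim d/dz [(z - 5)^2 * f(z)] as z -> 5
Step 3: (z - 5)^2 * f(z) = 6z + 14
Step 4: d/dz[6z + 14] = 6

6


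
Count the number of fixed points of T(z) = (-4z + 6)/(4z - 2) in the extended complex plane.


Step 1: Fixed points satisfy T(z) = z
Step 2: 4z^2 + 2z - 6 = 0
Step 3: Discriminant = 2^2 - 4*4*(-6) = 100
Step 4: Number of fixed points = 2

2


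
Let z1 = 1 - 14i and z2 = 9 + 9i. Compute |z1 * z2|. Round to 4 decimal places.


Step 1: |z1| = sqrt(1^2 + (-14)^2) = sqrt(197)
Step 2: |z2| = sqrt(9^2 + 9^2) = sqrt(162)
Step 3: |z1*z2| = |z1|*|z2| = sqrt(197) * sqrt(162) = sqrt(197 * 162) = sqrt(31914)
Step 4: = 178.6449

178.6449


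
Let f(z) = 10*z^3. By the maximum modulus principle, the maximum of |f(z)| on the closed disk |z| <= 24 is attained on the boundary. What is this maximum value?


Step 1: On |z| = 24, |f(z)| = 10 * |z|^3 = 10 * 24^3
Step 2: By maximum modulus principle, maximum is on boundary.
Step 3: Maximum = 10 * 13824 = 138240

138240


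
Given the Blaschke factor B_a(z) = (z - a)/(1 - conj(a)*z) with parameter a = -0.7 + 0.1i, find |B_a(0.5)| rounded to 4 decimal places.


Step 1: Numerator z0 - a = 0.5 - (-0.7 + 0.1i) = 1.2 - 0.1i
Step 2: Denominator 1 - conj(a)*z0 = 1 - (-0.7 - 0.1i)*0.5 = 1.35 + 0.05i
Step 3: |z0 - a|^2 = 1.2^2 + (-0.1)^2 = 1.45; |1 - conj(a)*z0|^2 = 1.35^2 + 0.05^2 = 1.825
Step 4: |B_a(0.5)| = sqrt(1.45 / 1.825) = sqrt(0.794521)
Step 5: = 0.8914

0.8914


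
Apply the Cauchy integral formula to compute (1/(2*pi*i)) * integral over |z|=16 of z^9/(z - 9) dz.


Step 1: f(z) = z^9, a = 9 is inside |z| = 16
Step 2: By Cauchy integral formula: (1/(2pi*i)) * integral = f(a)
Step 3: f(9) = 9^9 = 387420489

387420489


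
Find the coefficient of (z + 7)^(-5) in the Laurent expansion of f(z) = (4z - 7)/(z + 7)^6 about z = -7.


Step 1: Write the numerator in powers of (z + 7): 4z - 7 = 4(z + 7) + (4*(-7) - 7) = 4(z + 7) - 35
Step 2: Divide by (z + 7)^6: f(z) = -35(z + 7)^(-6) + 4(z + 7)^(-5)
Step 3: This finite sum is the Laurent series of f about z = -7.
Step 4: Coefficient of (z + 7)^(-5) = coefficient of (z + 7) in the re-centred numerator = 4

4


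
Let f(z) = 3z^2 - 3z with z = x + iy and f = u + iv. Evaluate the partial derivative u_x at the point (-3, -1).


Step 1: f(z) = 3(x+iy)^2 - 3(x+iy) + 0
Step 2: u = 3(x^2 - y^2) - 3x + 0
Step 3: u_x = 6x - 3
Step 4: At (-3, -1): u_x = -18 - 3 = -21

-21


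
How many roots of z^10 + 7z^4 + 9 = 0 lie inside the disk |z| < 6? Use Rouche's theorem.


Step 1: On |z| = 6 the three terms have sizes |z^10| = 6^10 = 60466176, |7z^4| = 7*6^4 = 9072, |9| = 9
Step 2: The dominant term is g(z) = z^10; let h(z) = 7z^4 + 9 so f = g + h
Step 3: On |z| = 6: |g| = 60466176 and |h| <= 9072 + 9 = 9081
Step 4: Since 60466176 > 9081, |h| < |g| on |z| = 6, so by Rouche f has the same number of zeros as g inside |z| < 6
Step 5: g(z) = z^10 has 10 zeros (all at the origin) inside |z| < 6. Answer = 10

10


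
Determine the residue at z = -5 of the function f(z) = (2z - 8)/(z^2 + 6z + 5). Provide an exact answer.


Step 1: Q(z) = z^2 + 6z + 5 = (z + 5)(z + 1)
Step 2: Q'(z) = 2z + 6
Step 3: Q'(-5) = -4, P(-5) = -18
Step 4: Res = P(-5)/Q'(-5) = -18/(-4) = 9/2

9/2


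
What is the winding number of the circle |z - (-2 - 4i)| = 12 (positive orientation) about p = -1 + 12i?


Step 1: Center c = (-2, -4), radius = 12
Step 2: |p - c|^2 = 1^2 + 16^2 = 257
Step 3: r^2 = 144
Step 4: |p-c| > r so winding number = 0

0


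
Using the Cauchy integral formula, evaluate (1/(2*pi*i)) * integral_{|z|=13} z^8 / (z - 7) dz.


Step 1: f(z) = z^8, a = 7 is inside |z| = 13
Step 2: By Cauchy integral formula: (1/(2pi*i)) * integral = f(a)
Step 3: f(7) = 7^8 = 5764801

5764801


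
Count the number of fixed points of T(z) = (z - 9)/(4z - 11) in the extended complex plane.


Step 1: Fixed points satisfy T(z) = z
Step 2: 4z^2 - 12z + 9 = 0
Step 3: Discriminant = (-12)^2 - 4*4*9 = 0
Step 4: Number of fixed points = 1

1


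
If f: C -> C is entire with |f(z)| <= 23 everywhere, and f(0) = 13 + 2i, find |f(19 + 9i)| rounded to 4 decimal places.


Step 1: By Liouville's theorem, a bounded entire function is constant.
Step 2: f(z) = f(0) = 13 + 2i for all z.
Step 3: |f(w)| = |13 + 2i| = sqrt(169 + 4)
Step 4: = 13.1529

13.1529


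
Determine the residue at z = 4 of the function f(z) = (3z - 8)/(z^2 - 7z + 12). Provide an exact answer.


Step 1: Q(z) = z^2 - 7z + 12 = (z - 4)(z - 3)
Step 2: Q'(z) = 2z - 7
Step 3: Q'(4) = 1, P(4) = 4
Step 4: Res = P(4)/Q'(4) = 4/1 = 4

4


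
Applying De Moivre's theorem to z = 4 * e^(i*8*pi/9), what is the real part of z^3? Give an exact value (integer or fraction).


Step 1: By De Moivre's theorem, z^3 = 4^3 * e^(i*3*8*pi/9) = 64 * (cos(8*pi/3) + i*sin(8*pi/3))
Step 2: |z|^3 = 4^3 = 64
Step 3: Reduce the angle mod 2*pi: 8*pi/3 - 2*pi = 2*pi/3
Step 4: cos(2*pi/3) = -1/2
Step 5: Re(z^3) = 64 * (-1/2) = -32

-32


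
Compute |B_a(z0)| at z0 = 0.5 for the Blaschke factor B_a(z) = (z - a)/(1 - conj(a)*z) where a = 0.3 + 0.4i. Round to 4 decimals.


Step 1: Numerator z0 - a = 0.5 - (0.3 + 0.4i) = 0.2 - 0.4i
Step 2: Denominator 1 - conj(a)*z0 = 1 - (0.3 - 0.4i)*0.5 = 0.85 + 0.2i
Step 3: |z0 - a|^2 = 0.2^2 + (-0.4)^2 = 0.2; |1 - conj(a)*z0|^2 = 0.85^2 + 0.2^2 = 0.7625
Step 4: |B_a(0.5)| = sqrt(0.2 / 0.7625) = sqrt(0.262295)
Step 5: = 0.5121

0.5121


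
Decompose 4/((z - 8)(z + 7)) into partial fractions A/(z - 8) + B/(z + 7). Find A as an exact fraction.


Step 1: Multiply both sides by (z - 8) and set z = 8
Step 2: A = 4 / (8 + 7)
Step 3: A = 4 / 15
Step 4: A = 4/15

4/15


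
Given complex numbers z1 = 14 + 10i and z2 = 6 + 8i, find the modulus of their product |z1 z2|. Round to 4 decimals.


Step 1: |z1| = sqrt(14^2 + 10^2) = sqrt(296)
Step 2: |z2| = sqrt(6^2 + 8^2) = sqrt(100)
Step 3: |z1*z2| = |z1|*|z2| = sqrt(296) * sqrt(100) = sqrt(296 * 100) = sqrt(29600)
Step 4: = 172.0465

172.0465


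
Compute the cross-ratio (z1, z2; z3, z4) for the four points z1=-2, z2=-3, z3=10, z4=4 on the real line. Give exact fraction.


Step 1: (z1-z3)(z2-z4) = (-12) * (-7) = 84
Step 2: (z1-z4)(z2-z3) = (-6) * (-13) = 78
Step 3: Cross-ratio = 84/78 = 14/13

14/13


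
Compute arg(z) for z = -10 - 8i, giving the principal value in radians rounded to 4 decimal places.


Step 1: z = -10 - 8i
Step 2: arg(z) = atan2(-8, -10)
Step 3: arg(z) = -2.4669

-2.4669


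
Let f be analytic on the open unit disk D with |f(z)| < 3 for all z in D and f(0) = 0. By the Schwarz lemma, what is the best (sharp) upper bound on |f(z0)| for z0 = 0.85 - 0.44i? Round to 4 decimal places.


Step 1: g = f/3 maps D -> D with g(0) = 0, so by the Schwarz lemma |g(z)| <= |z|, i.e. |f(z)| <= 3|z|; this is sharp (f(z) = 3z).
Step 2: |z0|^2 = 0.85^2 + (-0.44)^2 = 0.9161
Step 3: |z0| = sqrt(0.9161) = 0.957131
Step 4: Best bound = 3 * |z0| = 3 * 0.957131 = 2.8714

2.8714


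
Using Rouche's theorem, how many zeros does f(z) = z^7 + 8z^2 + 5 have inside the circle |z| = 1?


Step 1: On |z| = 1 the three terms have sizes |z^7| = 1^7 = 1, |8z^2| = 8*1^2 = 8, |5| = 5
Step 2: The dominant term is g(z) = 8z^2; let h(z) = z^7 + 5 so f = g + h
Step 3: On |z| = 1: |g| = 8 and |h| <= 1 + 5 = 6
Step 4: Since 8 > 6, |h| < |g| on |z| = 1, so by Rouche f has the same number of zeros as g inside |z| < 1
Step 5: g(z) = 8z^2 has 2 zeros (at the origin, multiplicity 2) inside |z| < 1. Answer = 2

2


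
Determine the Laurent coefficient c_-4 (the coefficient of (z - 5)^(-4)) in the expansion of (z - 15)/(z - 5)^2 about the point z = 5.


Step 1: Write the numerator in powers of (z - 5): z - 15 = (z - 5) + (1*5 - 15) = (z - 5) - 10
Step 2: Divide by (z - 5)^2: f(z) = -10(z - 5)^(-2) + (z - 5)^(-1)
Step 3: This finite sum is the Laurent series of f about z = 5.
Step 4: Only the powers -2 and -1 appear, so the coefficient of (z - 5)^(-4) = 0

0


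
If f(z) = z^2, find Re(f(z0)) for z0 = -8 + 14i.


Step 1: z0 = -8 + 14i
Step 2: z0^2 = (-8)^2 - 14^2 - 224i
Step 3: real part = 64 - 196 = -132

-132


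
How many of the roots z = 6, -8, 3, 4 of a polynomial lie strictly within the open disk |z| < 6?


Step 1: Check each root:
  z = 6: |6| = 6 >= 6
  z = -8: |-8| = 8 >= 6
  z = 3: |3| = 3 < 6
  z = 4: |4| = 4 < 6
Step 2: Count = 2

2


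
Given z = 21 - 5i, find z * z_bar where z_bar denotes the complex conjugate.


Step 1: conj(z) = 21 + 5i
Step 2: z * conj(z) = 21^2 + (-5)^2
Step 3: = 441 + 25 = 466

466


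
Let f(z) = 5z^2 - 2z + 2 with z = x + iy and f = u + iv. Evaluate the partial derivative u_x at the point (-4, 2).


Step 1: f(z) = 5(x+iy)^2 - 2(x+iy) + 2
Step 2: u = 5(x^2 - y^2) - 2x + 2
Step 3: u_x = 10x - 2
Step 4: At (-4, 2): u_x = -40 - 2 = -42

-42


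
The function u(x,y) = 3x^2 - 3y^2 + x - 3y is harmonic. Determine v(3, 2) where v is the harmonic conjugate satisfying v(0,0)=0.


Step 1: v_x = -u_y = 6y + 3
Step 2: v_y = u_x = 6x + 1
Step 3: v = 6xy + 3x + y + C
Step 4: v(0,0) = 0 => C = 0
Step 5: v(3, 2) = 47

47


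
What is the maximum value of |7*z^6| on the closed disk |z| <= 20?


Step 1: On |z| = 20, |f(z)| = 7 * |z|^6 = 7 * 20^6
Step 2: By maximum modulus principle, maximum is on boundary.
Step 3: Maximum = 7 * 64000000 = 448000000

448000000


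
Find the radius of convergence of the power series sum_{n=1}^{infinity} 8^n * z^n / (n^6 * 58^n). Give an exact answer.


Step 1: General term a_n = 8^n / (n^6 * 58^n)
Step 2: By the root test, |a_n|^(1/n) = 8 / (n^(6/n) * 58) -> 8/58 as n -> infinity (since n^(6/n) -> 1)
Step 3: R = 1/lim|a_n|^(1/n) = 58/8 = 29/4

29/4


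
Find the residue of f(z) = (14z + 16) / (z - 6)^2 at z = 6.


Step 1: Pole of order 2 at z = 6
Step 2: Res = lim d/dz [(z - 6)^2 * f(z)] as z -> 6
Step 3: (z - 6)^2 * f(z) = 14z + 16
Step 4: d/dz[14z + 16] = 14

14


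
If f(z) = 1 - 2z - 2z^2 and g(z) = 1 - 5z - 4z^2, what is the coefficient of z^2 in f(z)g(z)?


Step 1: z^2 term in f*g comes from: (1)*(-4z^2) + (-2z)*(-5z) + (-2z^2)*(1)
Step 2: = -4 + 10 - 2
Step 3: = 4

4


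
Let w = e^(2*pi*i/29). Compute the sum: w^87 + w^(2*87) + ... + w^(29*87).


Step 1: The sum sum_{j=1}^{n} w^(k*j) equals n if n | k, else 0.
Step 2: Here n = 29, k = 87
Step 3: Does n divide k? 29 | 87 -> True
Step 4: Sum = 29

29


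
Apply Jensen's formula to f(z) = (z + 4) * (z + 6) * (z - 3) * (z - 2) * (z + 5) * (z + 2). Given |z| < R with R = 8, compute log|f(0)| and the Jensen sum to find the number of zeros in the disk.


Jensen's formula: (1/2pi)*integral log|f(Re^it)|dt = log|f(0)| + sum_{|a_k|<R} log(R/|a_k|)
Step 1: f(0) = 4 * 6 * (-3) * (-2) * 5 * 2 = 1440
Step 2: log|f(0)| = log|-4| + log|-6| + log|3| + log|2| + log|-5| + log|-2| = 7.2724
Step 3: Zeros inside |z| < 8: -4, -6, 3, 2, -5, -2
Step 4: Jensen sum = log(8/4) + log(8/6) + log(8/3) + log(8/2) + log(8/5) + log(8/2) = 5.2043
Step 5: n(R) = number of terms in the Jensen sum = count of zeros inside |z| < 8 = 6

6


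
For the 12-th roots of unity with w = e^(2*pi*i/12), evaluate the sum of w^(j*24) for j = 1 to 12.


Step 1: The sum sum_{j=1}^{n} w^(k*j) equals n if n | k, else 0.
Step 2: Here n = 12, k = 24
Step 3: Does n divide k? 12 | 24 -> True
Step 4: Sum = 12

12


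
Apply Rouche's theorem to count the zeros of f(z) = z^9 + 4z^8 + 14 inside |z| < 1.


Step 1: On |z| = 1 the three terms have sizes |z^9| = 1^9 = 1, |4z^8| = 4*1^8 = 4, |14| = 14
Step 2: The dominant term is g(z) = 14; let h(z) = z^9 + 4z^8 so f = g + h
Step 3: On |z| = 1: |g| = 14 and |h| <= 1 + 4 = 5
Step 4: Since 14 > 5, |h| < |g| on |z| = 1, so by Rouche f has the same number of zeros as g inside |z| < 1
Step 5: g(z) = 14 is a nonzero constant with no zeros inside |z| < 1. Answer = 0

0


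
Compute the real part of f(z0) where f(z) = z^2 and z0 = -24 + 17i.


Step 1: z0 = -24 + 17i
Step 2: z0^2 = (-24)^2 - 17^2 - 816i
Step 3: real part = 576 - 289 = 287

287


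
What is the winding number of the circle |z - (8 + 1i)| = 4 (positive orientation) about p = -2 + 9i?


Step 1: Center c = (8, 1), radius = 4
Step 2: |p - c|^2 = (-10)^2 + 8^2 = 164
Step 3: r^2 = 16
Step 4: |p-c| > r so winding number = 0

0


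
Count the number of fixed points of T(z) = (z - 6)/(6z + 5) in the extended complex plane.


Step 1: Fixed points satisfy T(z) = z
Step 2: 6z^2 + 4z + 6 = 0
Step 3: Discriminant = 4^2 - 4*6*6 = -128
Step 4: Number of fixed points = 2

2


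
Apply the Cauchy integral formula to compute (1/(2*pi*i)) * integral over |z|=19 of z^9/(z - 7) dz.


Step 1: f(z) = z^9, a = 7 is inside |z| = 19
Step 2: By Cauchy integral formula: (1/(2pi*i)) * integral = f(a)
Step 3: f(7) = 7^9 = 40353607

40353607


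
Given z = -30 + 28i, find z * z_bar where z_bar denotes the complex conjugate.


Step 1: conj(z) = -30 - 28i
Step 2: z * conj(z) = (-30)^2 + 28^2
Step 3: = 900 + 784 = 1684

1684


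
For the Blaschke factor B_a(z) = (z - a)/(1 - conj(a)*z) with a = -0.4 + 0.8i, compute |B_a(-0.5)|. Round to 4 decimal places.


Step 1: Numerator z0 - a = -0.5 - (-0.4 + 0.8i) = -0.1 - 0.8i
Step 2: Denominator 1 - conj(a)*z0 = 1 - (-0.4 - 0.8i)*(-0.5) = 0.8 - 0.4i
Step 3: |z0 - a|^2 = (-0.1)^2 + (-0.8)^2 = 0.65; |1 - conj(a)*z0|^2 = 0.8^2 + (-0.4)^2 = 0.8
Step 4: |B_a(-0.5)| = sqrt(0.65 / 0.8) = sqrt(0.8125)
Step 5: = 0.9014

0.9014


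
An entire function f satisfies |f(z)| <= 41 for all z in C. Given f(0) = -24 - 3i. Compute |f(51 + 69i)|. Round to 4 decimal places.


Step 1: By Liouville's theorem, a bounded entire function is constant.
Step 2: f(z) = f(0) = -24 - 3i for all z.
Step 3: |f(w)| = |-24 - 3i| = sqrt(576 + 9)
Step 4: = 24.1868

24.1868


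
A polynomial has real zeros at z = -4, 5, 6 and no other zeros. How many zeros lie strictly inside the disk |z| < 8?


Step 1: Check each root:
  z = -4: |-4| = 4 < 8
  z = 5: |5| = 5 < 8
  z = 6: |6| = 6 < 8
Step 2: Count = 3

3


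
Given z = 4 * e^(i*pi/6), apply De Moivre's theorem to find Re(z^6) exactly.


Step 1: By De Moivre's theorem, z^6 = 4^6 * e^(i*6*pi/6) = 4096 * (cos(pi) + i*sin(pi))
Step 2: |z|^6 = 4^6 = 4096
Step 3: The angle pi already lies in [0, 2*pi)
Step 4: cos(pi) = -1
Step 5: Re(z^6) = 4096 * (-1) = -4096

-4096


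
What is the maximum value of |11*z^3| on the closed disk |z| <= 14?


Step 1: On |z| = 14, |f(z)| = 11 * |z|^3 = 11 * 14^3
Step 2: By maximum modulus principle, maximum is on boundary.
Step 3: Maximum = 11 * 2744 = 30184

30184


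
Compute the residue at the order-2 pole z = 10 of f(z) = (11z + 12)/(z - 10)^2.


Step 1: Pole of order 2 at z = 10
Step 2: Res = lim d/dz [(z - 10)^2 * f(z)] as z -> 10
Step 3: (z - 10)^2 * f(z) = 11z + 12
Step 4: d/dz[11z + 12] = 11

11


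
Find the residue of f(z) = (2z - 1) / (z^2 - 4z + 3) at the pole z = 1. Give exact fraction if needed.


Step 1: Q(z) = z^2 - 4z + 3 = (z - 1)(z - 3)
Step 2: Q'(z) = 2z - 4
Step 3: Q'(1) = -2, P(1) = 1
Step 4: Res = P(1)/Q'(1) = 1/(-2) = -1/2

-1/2


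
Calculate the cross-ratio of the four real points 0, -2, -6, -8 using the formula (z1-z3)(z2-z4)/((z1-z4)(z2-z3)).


Step 1: (z1-z3)(z2-z4) = 6 * 6 = 36
Step 2: (z1-z4)(z2-z3) = 8 * 4 = 32
Step 3: Cross-ratio = 36/32 = 9/8

9/8


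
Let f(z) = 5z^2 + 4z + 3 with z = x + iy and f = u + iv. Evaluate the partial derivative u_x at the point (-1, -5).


Step 1: f(z) = 5(x+iy)^2 + 4(x+iy) + 3
Step 2: u = 5(x^2 - y^2) + 4x + 3
Step 3: u_x = 10x + 4
Step 4: At (-1, -5): u_x = -10 + 4 = -6

-6


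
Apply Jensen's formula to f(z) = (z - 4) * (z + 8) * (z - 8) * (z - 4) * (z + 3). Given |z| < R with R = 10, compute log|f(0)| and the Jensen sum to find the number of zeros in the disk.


Jensen's formula: (1/2pi)*integral log|f(Re^it)|dt = log|f(0)| + sum_{|a_k|<R} log(R/|a_k|)
Step 1: f(0) = (-4) * 8 * (-8) * (-4) * 3 = -3072
Step 2: log|f(0)| = log|4| + log|-8| + log|8| + log|4| + log|-3| = 8.0301
Step 3: Zeros inside |z| < 10: 4, -8, 8, 4, -3
Step 4: Jensen sum = log(10/4) + log(10/8) + log(10/8) + log(10/4) + log(10/3) = 3.4828
Step 5: n(R) = number of terms in the Jensen sum = count of zeros inside |z| < 10 = 5

5


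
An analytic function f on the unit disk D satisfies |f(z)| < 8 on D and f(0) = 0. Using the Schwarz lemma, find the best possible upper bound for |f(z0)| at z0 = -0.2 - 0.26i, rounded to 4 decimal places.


Step 1: g = f/8 maps D -> D with g(0) = 0, so by the Schwarz lemma |g(z)| <= |z|, i.e. |f(z)| <= 8|z|; this is sharp (f(z) = 8z).
Step 2: |z0|^2 = (-0.2)^2 + (-0.26)^2 = 0.1076
Step 3: |z0| = sqrt(0.1076) = 0.328024
Step 4: Best bound = 8 * |z0| = 8 * 0.328024 = 2.6242

2.6242


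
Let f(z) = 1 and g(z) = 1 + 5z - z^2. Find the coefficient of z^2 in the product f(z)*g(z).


Step 1: z^2 term in f*g comes from: (1)*(-z^2) + (0)*(5z) + (0)*(1)
Step 2: = -1 + 0 + 0
Step 3: = -1

-1


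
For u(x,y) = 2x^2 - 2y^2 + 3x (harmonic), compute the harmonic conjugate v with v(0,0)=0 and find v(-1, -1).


Step 1: v_x = -u_y = 4y + 0
Step 2: v_y = u_x = 4x + 3
Step 3: v = 4xy + 3y + C
Step 4: v(0,0) = 0 => C = 0
Step 5: v(-1, -1) = 1

1


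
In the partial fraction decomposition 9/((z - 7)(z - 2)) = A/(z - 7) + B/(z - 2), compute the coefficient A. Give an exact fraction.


Step 1: Multiply both sides by (z - 7) and set z = 7
Step 2: A = 9 / (7 - 2)
Step 3: A = 9 / 5
Step 4: A = 9/5

9/5


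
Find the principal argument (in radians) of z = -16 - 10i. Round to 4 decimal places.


Step 1: z = -16 - 10i
Step 2: arg(z) = atan2(-10, -16)
Step 3: arg(z) = -2.583

-2.583


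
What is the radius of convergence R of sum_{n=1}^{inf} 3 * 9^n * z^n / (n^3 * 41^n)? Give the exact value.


Step 1: General term a_n = 3 * 9^n / (n^3 * 41^n)
Step 2: By the root test, |a_n|^(1/n) = 3^(1/n) * 9 / (n^(3/n) * 41) -> 9/41 as n -> infinity (since 3^(1/n) -> 1 and n^(3/n) -> 1)
Step 3: R = 1/lim|a_n|^(1/n) = 41/9

41/9


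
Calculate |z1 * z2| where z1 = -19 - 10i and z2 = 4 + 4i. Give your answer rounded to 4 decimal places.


Step 1: |z1| = sqrt((-19)^2 + (-10)^2) = sqrt(461)
Step 2: |z2| = sqrt(4^2 + 4^2) = sqrt(32)
Step 3: |z1*z2| = |z1|*|z2| = sqrt(461) * sqrt(32) = sqrt(461 * 32) = sqrt(14752)
Step 4: = 121.4578

121.4578


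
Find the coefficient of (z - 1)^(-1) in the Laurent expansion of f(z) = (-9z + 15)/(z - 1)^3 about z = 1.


Step 1: Write the numerator in powers of (z - 1): -9z + 15 = -9(z - 1) + (-9*1 + 15) = -9(z - 1) + 6
Step 2: Divide by (z - 1)^3: f(z) = 6(z - 1)^(-3) - 9(z - 1)^(-2)
Step 3: This finite sum is the Laurent series of f about z = 1.
Step 4: Only the powers -3 and -2 appear, so the coefficient of (z - 1)^(-1) = 0

0


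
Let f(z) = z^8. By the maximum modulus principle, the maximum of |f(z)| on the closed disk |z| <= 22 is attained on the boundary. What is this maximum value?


Step 1: On |z| = 22, |f(z)| = |z|^8 = 22^8
Step 2: By maximum modulus principle, maximum is on boundary.
Step 3: Maximum = 54875873536 = 54875873536

54875873536


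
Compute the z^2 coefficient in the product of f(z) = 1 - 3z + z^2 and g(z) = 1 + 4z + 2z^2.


Step 1: z^2 term in f*g comes from: (1)*(2z^2) + (-3z)*(4z) + (z^2)*(1)
Step 2: = 2 - 12 + 1
Step 3: = -9

-9


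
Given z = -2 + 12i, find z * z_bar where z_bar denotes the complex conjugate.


Step 1: conj(z) = -2 - 12i
Step 2: z * conj(z) = (-2)^2 + 12^2
Step 3: = 4 + 144 = 148

148


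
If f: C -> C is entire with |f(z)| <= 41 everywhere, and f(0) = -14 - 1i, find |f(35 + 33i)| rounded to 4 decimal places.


Step 1: By Liouville's theorem, a bounded entire function is constant.
Step 2: f(z) = f(0) = -14 - 1i for all z.
Step 3: |f(w)| = |-14 - 1i| = sqrt(196 + 1)
Step 4: = 14.0357

14.0357


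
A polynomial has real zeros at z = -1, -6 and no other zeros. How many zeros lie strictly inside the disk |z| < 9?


Step 1: Check each root:
  z = -1: |-1| = 1 < 9
  z = -6: |-6| = 6 < 9
Step 2: Count = 2

2


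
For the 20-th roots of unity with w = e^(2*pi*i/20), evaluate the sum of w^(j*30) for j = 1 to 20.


Step 1: The sum sum_{j=1}^{n} w^(k*j) equals n if n | k, else 0.
Step 2: Here n = 20, k = 30
Step 3: Does n divide k? 20 | 30 -> False
Step 4: Sum = 0

0


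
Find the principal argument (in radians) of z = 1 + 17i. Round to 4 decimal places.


Step 1: z = 1 + 17i
Step 2: arg(z) = atan2(17, 1)
Step 3: arg(z) = 1.512

1.512


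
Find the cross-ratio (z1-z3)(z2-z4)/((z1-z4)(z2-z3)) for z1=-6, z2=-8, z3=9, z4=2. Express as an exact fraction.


Step 1: (z1-z3)(z2-z4) = (-15) * (-10) = 150
Step 2: (z1-z4)(z2-z3) = (-8) * (-17) = 136
Step 3: Cross-ratio = 150/136 = 75/68

75/68


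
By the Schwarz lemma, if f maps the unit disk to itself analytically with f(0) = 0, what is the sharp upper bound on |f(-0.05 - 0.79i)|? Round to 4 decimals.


Step 1: Schwarz lemma: if f: D -> D is analytic with f(0) = 0, then |f(z)| <= |z| for all z in D, and this is sharp (f(z) = z).
Step 2: |z0|^2 = (-0.05)^2 + (-0.79)^2 = 0.6266
Step 3: |z0| = sqrt(0.6266) = 0.791581
Step 4: Best bound = |z0| = 0.7916

0.7916


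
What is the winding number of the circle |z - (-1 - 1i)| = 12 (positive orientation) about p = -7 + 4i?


Step 1: Center c = (-1, -1), radius = 12
Step 2: |p - c|^2 = (-6)^2 + 5^2 = 61
Step 3: r^2 = 144
Step 4: |p-c| < r so winding number = 1

1


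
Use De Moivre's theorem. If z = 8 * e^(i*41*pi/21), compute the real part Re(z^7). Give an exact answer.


Step 1: By De Moivre's theorem, z^7 = 8^7 * e^(i*7*41*pi/21) = 2097152 * (cos(41*pi/3) + i*sin(41*pi/3))
Step 2: |z|^7 = 8^7 = 2097152
Step 3: Reduce the angle mod 2*pi: 41*pi/3 - 12*pi = 5*pi/3
Step 4: cos(5*pi/3) = 1/2
Step 5: Re(z^7) = 2097152 * 1/2 = 1048576

1048576


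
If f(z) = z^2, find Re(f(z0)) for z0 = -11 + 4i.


Step 1: z0 = -11 + 4i
Step 2: z0^2 = (-11)^2 - 4^2 - 88i
Step 3: real part = 121 - 16 = 105

105


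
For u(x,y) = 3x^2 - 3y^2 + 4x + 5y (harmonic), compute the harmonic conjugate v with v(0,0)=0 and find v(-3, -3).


Step 1: v_x = -u_y = 6y - 5
Step 2: v_y = u_x = 6x + 4
Step 3: v = 6xy - 5x + 4y + C
Step 4: v(0,0) = 0 => C = 0
Step 5: v(-3, -3) = 57

57


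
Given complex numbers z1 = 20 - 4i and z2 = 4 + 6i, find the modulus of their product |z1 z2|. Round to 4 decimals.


Step 1: |z1| = sqrt(20^2 + (-4)^2) = sqrt(416)
Step 2: |z2| = sqrt(4^2 + 6^2) = sqrt(52)
Step 3: |z1*z2| = |z1|*|z2| = sqrt(416) * sqrt(52) = sqrt(416 * 52) = sqrt(21632)
Step 4: = 147.0782

147.0782


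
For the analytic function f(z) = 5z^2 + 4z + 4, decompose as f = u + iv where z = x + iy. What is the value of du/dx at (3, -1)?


Step 1: f(z) = 5(x+iy)^2 + 4(x+iy) + 4
Step 2: u = 5(x^2 - y^2) + 4x + 4
Step 3: u_x = 10x + 4
Step 4: At (3, -1): u_x = 30 + 4 = 34

34


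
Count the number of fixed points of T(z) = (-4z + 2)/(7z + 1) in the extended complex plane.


Step 1: Fixed points satisfy T(z) = z
Step 2: 7z^2 + 5z - 2 = 0
Step 3: Discriminant = 5^2 - 4*7*(-2) = 81
Step 4: Number of fixed points = 2

2


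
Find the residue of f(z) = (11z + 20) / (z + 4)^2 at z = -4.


Step 1: Pole of order 2 at z = -4
Step 2: Res = lim d/dz [(z + 4)^2 * f(z)] as z -> -4
Step 3: (z + 4)^2 * f(z) = 11z + 20
Step 4: d/dz[11z + 20] = 11

11


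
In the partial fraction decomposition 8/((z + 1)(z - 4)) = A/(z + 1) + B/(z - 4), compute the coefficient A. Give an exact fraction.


Step 1: Multiply both sides by (z + 1) and set z = -1
Step 2: A = 8 / (-1 - 4)
Step 3: A = 8 / (-5)
Step 4: A = -8/5

-8/5


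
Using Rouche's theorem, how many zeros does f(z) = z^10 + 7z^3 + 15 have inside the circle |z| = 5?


Step 1: On |z| = 5 the three terms have sizes |z^10| = 5^10 = 9765625, |7z^3| = 7*5^3 = 875, |15| = 15
Step 2: The dominant term is g(z) = z^10; let h(z) = 7z^3 + 15 so f = g + h
Step 3: On |z| = 5: |g| = 9765625 and |h| <= 875 + 15 = 890
Step 4: Since 9765625 > 890, |h| < |g| on |z| = 5, so by Rouche f has the same number of zeros as g inside |z| < 5
Step 5: g(z) = z^10 has 10 zeros (all at the origin) inside |z| < 5. Answer = 10

10


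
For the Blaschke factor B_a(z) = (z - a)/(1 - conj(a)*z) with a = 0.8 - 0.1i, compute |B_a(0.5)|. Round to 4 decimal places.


Step 1: Numerator z0 - a = 0.5 - (0.8 - 0.1i) = -0.3 + 0.1i
Step 2: Denominator 1 - conj(a)*z0 = 1 - (0.8 + 0.1i)*0.5 = 0.6 - 0.05i
Step 3: |z0 - a|^2 = (-0.3)^2 + 0.1^2 = 0.1; |1 - conj(a)*z0|^2 = 0.6^2 + (-0.05)^2 = 0.3625
Step 4: |B_a(0.5)| = sqrt(0.1 / 0.3625) = sqrt(0.275862)
Step 5: = 0.5252

0.5252


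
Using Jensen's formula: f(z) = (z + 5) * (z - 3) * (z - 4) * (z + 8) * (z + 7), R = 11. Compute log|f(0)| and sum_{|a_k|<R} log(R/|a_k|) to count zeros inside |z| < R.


Jensen's formula: (1/2pi)*integral log|f(Re^it)|dt = log|f(0)| + sum_{|a_k|<R} log(R/|a_k|)
Step 1: f(0) = 5 * (-3) * (-4) * 8 * 7 = 3360
Step 2: log|f(0)| = log|-5| + log|3| + log|4| + log|-8| + log|-7| = 8.1197
Step 3: Zeros inside |z| < 11: -5, 3, 4, -8, -7
Step 4: Jensen sum = log(11/5) + log(11/3) + log(11/4) + log(11/8) + log(11/7) = 3.8698
Step 5: n(R) = number of terms in the Jensen sum = count of zeros inside |z| < 11 = 5

5


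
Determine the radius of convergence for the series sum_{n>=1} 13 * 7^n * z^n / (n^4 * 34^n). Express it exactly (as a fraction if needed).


Step 1: General term a_n = 13 * 7^n / (n^4 * 34^n)
Step 2: By the root test, |a_n|^(1/n) = 13^(1/n) * 7 / (n^(4/n) * 34) -> 7/34 as n -> infinity (since 13^(1/n) -> 1 and n^(4/n) -> 1)
Step 3: R = 1/lim|a_n|^(1/n) = 34/7

34/7


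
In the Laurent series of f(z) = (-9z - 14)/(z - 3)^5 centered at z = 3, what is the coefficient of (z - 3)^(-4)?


Step 1: Write the numerator in powers of (z - 3): -9z - 14 = -9(z - 3) + (-9*3 - 14) = -9(z - 3) - 41
Step 2: Divide by (z - 3)^5: f(z) = -41(z - 3)^(-5) - 9(z - 3)^(-4)
Step 3: This finite sum is the Laurent series of f about z = 3.
Step 4: Coefficient of (z - 3)^(-4) = coefficient of (z - 3) in the re-centred numerator = -9

-9


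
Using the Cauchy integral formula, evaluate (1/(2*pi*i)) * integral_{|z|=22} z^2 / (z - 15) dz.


Step 1: f(z) = z^2, a = 15 is inside |z| = 22
Step 2: By Cauchy integral formula: (1/(2pi*i)) * integral = f(a)
Step 3: f(15) = 15^2 = 225

225


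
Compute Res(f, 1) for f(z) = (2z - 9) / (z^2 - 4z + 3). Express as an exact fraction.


Step 1: Q(z) = z^2 - 4z + 3 = (z - 1)(z - 3)
Step 2: Q'(z) = 2z - 4
Step 3: Q'(1) = -2, P(1) = -7
Step 4: Res = P(1)/Q'(1) = -7/(-2) = 7/2

7/2
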